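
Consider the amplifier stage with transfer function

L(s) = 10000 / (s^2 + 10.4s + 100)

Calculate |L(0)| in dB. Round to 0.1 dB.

40.0 dB

L(0) = 10000 / 100 = 100
20 log₁₀(100) ≈ 40.00 dB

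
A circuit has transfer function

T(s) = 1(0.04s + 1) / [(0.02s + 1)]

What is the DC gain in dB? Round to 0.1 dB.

T(0) = 1 · 1 / 1 = 1
20 log₁₀(1) ≈ 0.00 dB

0.0 dB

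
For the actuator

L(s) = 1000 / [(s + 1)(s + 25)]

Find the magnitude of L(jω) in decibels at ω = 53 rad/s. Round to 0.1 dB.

-9.8 dB

At s = jω = j53:
pole (s+1): 1 + j53 → |·| = √(1²+53²) = √2810 ≈ 53.009, ∠ = arctan(53/1) ≈ 88.92°
pole (s+25): 25 + j53 → |·| = √(25²+53²) = √3434 ≈ 58.6, ∠ = arctan(53/25) ≈ 64.75°
|L| = 1000 / 3106.3 ≈ 0.32193
Gain = 20 log₁₀(0.32193) ≈ -9.84 dB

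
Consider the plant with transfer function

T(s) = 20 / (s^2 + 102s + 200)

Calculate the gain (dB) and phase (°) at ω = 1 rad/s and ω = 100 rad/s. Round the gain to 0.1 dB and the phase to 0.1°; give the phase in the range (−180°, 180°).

Substitute s = j1:
Numerator: 20 = 20 + j0
Denominator: (j1)^2 + 102(j1) + 200 = 199 + j102
|N| = √(20² + 0²) ≈ 20, ∠N ≈ 0.00°
|D| = √(199² + 102²) ≈ 223.62, ∠D ≈ 27.14°
|T| = 20 / 223.62 ≈ 0.089437
Gain = 20 log₁₀(0.089437) ≈ -20.97 dB
∠T = 0.00° − 27.14° = -27.14°

Substitute s = j100:
Numerator: 20 = 20 + j0
Denominator: (j100)^2 + 102(j100) + 200 = -9800 + j10200
|N| = √(20² + 0²) ≈ 20, ∠N ≈ 0.00°
|D| = √(9800² + 10200²) ≈ 14145, ∠D ≈ 133.85°
|T| = 20 / 14145 ≈ 0.0014139
Gain = 20 log₁₀(0.0014139) ≈ -56.99 dB
∠T = 0.00° − 133.85° = -133.85°

ω = 1: -21.0 dB, -27.1°; ω = 100: -57.0 dB, -133.9°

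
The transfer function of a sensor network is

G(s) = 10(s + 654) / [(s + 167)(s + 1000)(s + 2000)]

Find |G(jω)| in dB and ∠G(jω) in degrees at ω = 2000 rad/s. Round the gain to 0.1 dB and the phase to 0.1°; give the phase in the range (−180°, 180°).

-115.6 dB, -121.8°

At s = jω = j2000:
zero (s+654): 654 + j2000 → |·| = √(654²+2000²) = √4427716 ≈ 2104.2, ∠ = arctan(2000/654) ≈ 71.89°
pole (s+167): 167 + j2000 → |·| = √(167²+2000²) = √4027889 ≈ 2007, ∠ = arctan(2000/167) ≈ 85.23°
pole (s+1000): 1000 + j2000 → |·| = √(1000²+2000²) = √5000000 ≈ 2236.1, ∠ = arctan(2000/1000) ≈ 63.43°
pole (s+2000): 2000 + j2000 → |·| = √(2000²+2000²) = √8000000 ≈ 2828.4, ∠ = arctan(2000/2000) ≈ 45.00°
|G| = 10 · 2104.2 / 1.2693e+10 ≈ 1.6578e-06
Gain = 20 log₁₀(1.6578e-06) ≈ -115.61 dB
∠G = 71.89° − 193.66° = -121.77°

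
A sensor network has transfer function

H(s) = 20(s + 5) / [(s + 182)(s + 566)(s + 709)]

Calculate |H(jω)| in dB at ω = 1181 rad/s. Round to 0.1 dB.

-99.2 dB

At s = jω = j1181:
zero (s+5): 5 + j1181 → |·| = √(5²+1181²) = √1394786 ≈ 1181, ∠ = arctan(1181/5) ≈ 89.76°
pole (s+182): 182 + j1181 → |·| = √(182²+1181²) = √1427885 ≈ 1194.9, ∠ = arctan(1181/182) ≈ 81.24°
pole (s+566): 566 + j1181 → |·| = √(566²+1181²) = √1715117 ≈ 1309.6, ∠ = arctan(1181/566) ≈ 64.39°
pole (s+709): 709 + j1181 → |·| = √(709²+1181²) = √1897442 ≈ 1377.5, ∠ = arctan(1181/709) ≈ 59.02°
|H| = 20 · 1181 / 2.1556e+09 ≈ 1.0958e-05
Gain = 20 log₁₀(1.0958e-05) ≈ -99.21 dB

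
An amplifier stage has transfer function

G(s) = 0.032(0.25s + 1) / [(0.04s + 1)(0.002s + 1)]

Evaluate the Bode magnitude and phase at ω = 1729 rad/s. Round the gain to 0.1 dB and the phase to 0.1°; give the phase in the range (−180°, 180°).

-25.1 dB, -73.2°

At ω = 1729 rad/s:
zero (1 + j1729·0.25) = 1 + j432.25 → |·| ≈ 432.25, ∠ ≈ 89.87°
pole (1 + j1729·0.04) = 1 + j69.16 → |·| ≈ 69.167, ∠ ≈ 89.17°
pole (1 + j1729·0.002) = 1 + j3.458 → |·| ≈ 3.5997, ∠ ≈ 73.87°
|G| = 0.032 · 432.25 / (69.167 · 3.5997) ≈ 0.055555
Gain = 20 log₁₀(0.055555) ≈ -25.11 dB
∠G = (89.87°) − (89.17° + 73.87°) = -73.17°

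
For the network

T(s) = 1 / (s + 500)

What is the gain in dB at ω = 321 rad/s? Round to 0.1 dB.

Substitute s = j321:
Numerator: 1 = 1 + j0
Denominator: (j321) + 500 = 500 + j321
|N| = √(1² + 0²) ≈ 1, ∠N ≈ 0.00°
|D| = √(500² + 321²) ≈ 594.17, ∠D ≈ 32.70°
|T| = 1 / 594.17 ≈ 0.001683
Gain = 20 log₁₀(0.001683) ≈ -55.48 dB

-55.5 dB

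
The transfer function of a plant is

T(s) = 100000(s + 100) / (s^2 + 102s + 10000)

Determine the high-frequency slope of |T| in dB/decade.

-20 dB/decade

Each pole contributes −20 dB/decade at high frequency; each zero contributes +20 dB/decade.
Net: 1 zero(s) − 2 pole(s) → -20 dB/decade.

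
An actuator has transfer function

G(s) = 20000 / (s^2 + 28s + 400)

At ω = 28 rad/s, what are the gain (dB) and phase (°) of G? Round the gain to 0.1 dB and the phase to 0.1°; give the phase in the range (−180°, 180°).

At s = jω = j28:
quadratic: (j28)² + 28·j28 + 400 = -384 + j784 → |·| ≈ 872.99, ∠ ≈ 116.10°
|G| = 20000 / 872.99 ≈ 22.91
Gain = 20 log₁₀(22.91) ≈ 27.20 dB
∠G = 0.00° − 116.10° = -116.10°

27.2 dB, -116.1°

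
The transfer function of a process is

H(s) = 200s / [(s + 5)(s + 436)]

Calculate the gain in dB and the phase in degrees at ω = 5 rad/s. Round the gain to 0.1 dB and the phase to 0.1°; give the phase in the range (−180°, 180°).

At s = jω = j5:
zero at origin: s = j5 → |·| = 5, ∠ = 90.00°
pole (s+5): 5 + j5 → |·| = √(5²+5²) = √50 ≈ 7.0711, ∠ = arctan(5/5) ≈ 45.00°
pole (s+436): 436 + j5 → |·| = √(436²+5²) = √190121 ≈ 436.03, ∠ = arctan(5/436) ≈ 0.66°
|H| = 200 · 5 / 3083.2 ≈ 0.32434
Gain = 20 log₁₀(0.32434) ≈ -9.78 dB
∠H = 90.00° − 45.66° = 44.34°

-9.8 dB, 44.3°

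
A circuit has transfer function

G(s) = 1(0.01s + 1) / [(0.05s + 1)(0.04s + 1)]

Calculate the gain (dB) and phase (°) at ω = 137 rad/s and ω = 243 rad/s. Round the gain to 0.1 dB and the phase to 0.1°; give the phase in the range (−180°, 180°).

ω = 137: -27.1 dB, -107.5°; ω = 243: -33.1 dB, -101.8°

At ω = 137 rad/s:
zero (1 + j137·0.01) = 1 + j1.37 → |·| ≈ 1.6961, ∠ ≈ 53.87°
pole (1 + j137·0.05) = 1 + j6.85 → |·| ≈ 6.9226, ∠ ≈ 81.69°
pole (1 + j137·0.04) = 1 + j5.48 → |·| ≈ 5.5705, ∠ ≈ 79.66°
|G| = 1 · 1.6961 / (6.9226 · 5.5705) ≈ 0.043983
Gain = 20 log₁₀(0.043983) ≈ -27.13 dB
∠G = (53.87°) − (81.69° + 79.66°) = -107.48°

At ω = 243 rad/s:
zero (1 + j243·0.01) = 1 + j2.43 → |·| ≈ 2.6277, ∠ ≈ 67.63°
pole (1 + j243·0.05) = 1 + j12.15 → |·| ≈ 12.191, ∠ ≈ 85.29°
pole (1 + j243·0.04) = 1 + j9.72 → |·| ≈ 9.7713, ∠ ≈ 84.13°
|G| = 1 · 2.6277 / (12.191 · 9.7713) ≈ 0.022059
Gain = 20 log₁₀(0.022059) ≈ -33.13 dB
∠G = (67.63°) − (85.29° + 84.13°) = -101.79°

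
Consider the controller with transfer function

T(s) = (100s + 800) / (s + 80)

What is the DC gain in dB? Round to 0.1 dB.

20.0 dB

T(0) = 800 / 80 = 10
20 log₁₀(10) ≈ 20.00 dB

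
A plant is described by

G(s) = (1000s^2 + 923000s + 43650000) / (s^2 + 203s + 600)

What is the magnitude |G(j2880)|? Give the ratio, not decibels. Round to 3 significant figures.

1.04e+03

Substitute s = j2880:
Numerator: 1000(j2880)^2 + 923000(j2880) + 43650000 = -8250750000 + j2658240000
Denominator: (j2880)^2 + 203(j2880) + 600 = -8293800 + j584640
|N| = √(8250750000² + 2658240000²) ≈ 8.6684e+09, ∠N ≈ 162.14°
|D| = √(8293800² + 584640²) ≈ 8.3144e+06, ∠D ≈ 175.97°
|G| = 8.6684e+09 / 8.3144e+06 ≈ 1042.6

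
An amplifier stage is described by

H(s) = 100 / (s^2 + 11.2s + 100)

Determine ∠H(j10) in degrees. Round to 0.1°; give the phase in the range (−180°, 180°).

-90.0°

At s = jω = j10:
quadratic: (j10)² + 11.2·j10 + 100 = 0 + j112 → |·| ≈ 112, ∠ ≈ 90.00°
∠H = 0.00° − 90.00° = -90.00°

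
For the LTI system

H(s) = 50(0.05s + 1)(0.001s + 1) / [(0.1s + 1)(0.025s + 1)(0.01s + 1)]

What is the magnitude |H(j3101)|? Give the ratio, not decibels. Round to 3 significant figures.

At ω = 3101 rad/s:
zero (1 + j3101·0.05) = 1 + j155.05 → |·| ≈ 155.05, ∠ ≈ 89.63°
zero (1 + j3101·0.001) = 1 + j3.101 → |·| ≈ 3.2583, ∠ ≈ 72.13°
pole (1 + j3101·0.1) = 1 + j310.1 → |·| ≈ 310.1, ∠ ≈ 89.82°
pole (1 + j3101·0.025) = 1 + j77.525 → |·| ≈ 77.531, ∠ ≈ 89.26°
pole (1 + j3101·0.01) = 1 + j31.01 → |·| ≈ 31.026, ∠ ≈ 88.15°
|H| = 50 · 155.05 · 3.2583 / (310.1 · 77.531 · 31.026) ≈ 0.033863

0.0339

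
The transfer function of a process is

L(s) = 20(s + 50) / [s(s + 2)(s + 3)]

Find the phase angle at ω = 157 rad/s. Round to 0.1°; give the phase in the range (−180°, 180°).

164.2°

At s = jω = j157:
zero (s+50): 50 + j157 → |·| = √(50²+157²) = √27149 ≈ 164.77, ∠ = arctan(157/50) ≈ 72.33°
pole (s+2): 2 + j157 → |·| = √(2²+157²) = √24653 ≈ 157.01, ∠ = arctan(157/2) ≈ 89.27°
pole (s+3): 3 + j157 → |·| = √(3²+157²) = √24658 ≈ 157.03, ∠ = arctan(157/3) ≈ 88.91°
pole at origin: |s| = 157, ∠ = 90.00° (in denominator)
∠L = 72.33° − 268.18° = -195.85° ≡ 164.15° (principal value)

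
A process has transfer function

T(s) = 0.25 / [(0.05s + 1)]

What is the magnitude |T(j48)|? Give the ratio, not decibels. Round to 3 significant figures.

At ω = 48 rad/s:
pole (1 + j48·0.05) = 1 + j2.4 → |·| ≈ 2.6, ∠ ≈ 67.38°
|T| = 0.25 · 1 / (2.6) ≈ 0.096154

0.0962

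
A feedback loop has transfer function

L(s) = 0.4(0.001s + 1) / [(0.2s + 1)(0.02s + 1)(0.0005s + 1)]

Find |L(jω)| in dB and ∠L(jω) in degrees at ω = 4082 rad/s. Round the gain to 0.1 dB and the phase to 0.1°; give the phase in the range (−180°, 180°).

At ω = 4082 rad/s:
zero (1 + j4082·0.001) = 1 + j4.082 → |·| ≈ 4.2027, ∠ ≈ 76.23°
pole (1 + j4082·0.2) = 1 + j816.4 → |·| ≈ 816.4, ∠ ≈ 89.93°
pole (1 + j4082·0.02) = 1 + j81.64 → |·| ≈ 81.646, ∠ ≈ 89.30°
pole (1 + j4082·0.0005) = 1 + j2.041 → |·| ≈ 2.2728, ∠ ≈ 63.90°
|L| = 0.4 · 4.2027 / (816.4 · 81.646 · 2.2728) ≈ 1.1097e-05
Gain = 20 log₁₀(1.1097e-05) ≈ -99.10 dB
∠L = (76.23°) − (89.93° + 89.30° + 63.90°) = -166.90°

-99.1 dB, -166.9°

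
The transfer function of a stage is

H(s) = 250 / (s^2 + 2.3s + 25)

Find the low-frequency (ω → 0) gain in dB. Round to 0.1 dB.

20.0 dB

H(0) = 250 / 25 = 10
20 log₁₀(10) ≈ 20.00 dB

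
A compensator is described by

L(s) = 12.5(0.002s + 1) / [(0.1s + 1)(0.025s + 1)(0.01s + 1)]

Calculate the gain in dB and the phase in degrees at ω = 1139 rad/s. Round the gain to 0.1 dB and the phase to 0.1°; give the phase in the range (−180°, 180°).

-61.5 dB, 163.8°

At ω = 1139 rad/s:
zero (1 + j1139·0.002) = 1 + j2.278 → |·| ≈ 2.4878, ∠ ≈ 66.30°
pole (1 + j1139·0.1) = 1 + j113.9 → |·| ≈ 113.9, ∠ ≈ 89.50°
pole (1 + j1139·0.025) = 1 + j28.475 → |·| ≈ 28.493, ∠ ≈ 87.99°
pole (1 + j1139·0.01) = 1 + j11.39 → |·| ≈ 11.434, ∠ ≈ 84.98°
|L| = 12.5 · 2.4878 / (113.9 · 28.493 · 11.434) ≈ 0.00083804
Gain = 20 log₁₀(0.00083804) ≈ -61.53 dB
∠L = (66.30°) − (89.50° + 87.99° + 84.98°) = -196.17° ≡ 163.83° (principal value)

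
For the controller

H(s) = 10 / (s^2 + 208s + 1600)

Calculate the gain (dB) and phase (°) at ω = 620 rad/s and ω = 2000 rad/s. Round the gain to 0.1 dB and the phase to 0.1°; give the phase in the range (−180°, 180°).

Substitute s = j620:
Numerator: 10 = 10 + j0
Denominator: (j620)^2 + 208(j620) + 1600 = -382800 + j128960
|N| = √(10² + 0²) ≈ 10, ∠N ≈ 0.00°
|D| = √(382800² + 128960²) ≈ 4.0394e+05, ∠D ≈ 161.38°
|H| = 10 / 4.0394e+05 ≈ 2.4756e-05
Gain = 20 log₁₀(2.4756e-05) ≈ -92.13 dB
∠H = 0.00° − 161.38° = -161.38°

Substitute s = j2000:
Numerator: 10 = 10 + j0
Denominator: (j2000)^2 + 208(j2000) + 1600 = -3998400 + j416000
|N| = √(10² + 0²) ≈ 10, ∠N ≈ 0.00°
|D| = √(3998400² + 416000²) ≈ 4.02e+06, ∠D ≈ 174.06°
|H| = 10 / 4.02e+06 ≈ 2.4876e-06
Gain = 20 log₁₀(2.4876e-06) ≈ -112.08 dB
∠H = 0.00° − 174.06° = -174.06°

ω = 620: -92.1 dB, -161.4°; ω = 2000: -112.1 dB, -174.1°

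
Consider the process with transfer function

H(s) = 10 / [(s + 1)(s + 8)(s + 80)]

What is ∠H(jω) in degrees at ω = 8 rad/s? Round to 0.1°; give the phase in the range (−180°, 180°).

At s = jω = j8:
pole (s+1): 1 + j8 → |·| = √(1²+8²) = √65 ≈ 8.0623, ∠ = arctan(8/1) ≈ 82.87°
pole (s+8): 8 + j8 → |·| = √(8²+8²) = √128 ≈ 11.314, ∠ = arctan(8/8) ≈ 45.00°
pole (s+80): 80 + j8 → |·| = √(80²+8²) = √6464 ≈ 80.399, ∠ = arctan(8/80) ≈ 5.71°
∠H = 0.00° − 133.58° = -133.58°

-133.6°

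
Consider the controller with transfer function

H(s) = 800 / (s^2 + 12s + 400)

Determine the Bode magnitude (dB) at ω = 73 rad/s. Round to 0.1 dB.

-15.9 dB

At s = jω = j73:
quadratic: (j73)² + 12·j73 + 400 = -4929 + j876 → |·| ≈ 5006.2, ∠ ≈ 169.92°
|H| = 800 / 5006.2 ≈ 0.1598
Gain = 20 log₁₀(0.1598) ≈ -15.93 dB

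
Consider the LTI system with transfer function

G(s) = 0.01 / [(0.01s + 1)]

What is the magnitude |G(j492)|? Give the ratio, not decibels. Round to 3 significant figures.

At ω = 492 rad/s:
pole (1 + j492·0.01) = 1 + j4.92 → |·| ≈ 5.0206, ∠ ≈ 78.51°
|G| = 0.01 · 1 / (5.0206) ≈ 0.0019918

0.00199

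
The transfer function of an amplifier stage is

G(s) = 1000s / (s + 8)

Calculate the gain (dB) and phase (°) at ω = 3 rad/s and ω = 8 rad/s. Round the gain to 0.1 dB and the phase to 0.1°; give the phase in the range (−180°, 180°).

At s = jω = j3:
zero at origin: s = j3 → |·| = 3, ∠ = 90.00°
pole (s+8): 8 + j3 → |·| = √(8²+3²) = √73 ≈ 8.544, ∠ = arctan(3/8) ≈ 20.56°
|G| = 1000 · 3 / 8.544 ≈ 351.12
Gain = 20 log₁₀(351.12) ≈ 50.91 dB
∠G = 90.00° − 20.56° = 69.44°

At s = jω = j8:
zero at origin: s = j8 → |·| = 8, ∠ = 90.00°
pole (s+8): 8 + j8 → |·| = √(8²+8²) = √128 ≈ 11.314, ∠ = arctan(8/8) ≈ 45.00°
|G| = 1000 · 8 / 11.314 ≈ 707.09
Gain = 20 log₁₀(707.09) ≈ 56.99 dB
∠G = 90.00° − 45.00° = 45.00°

ω = 3: 50.9 dB, 69.4°; ω = 8: 57.0 dB, 45.0°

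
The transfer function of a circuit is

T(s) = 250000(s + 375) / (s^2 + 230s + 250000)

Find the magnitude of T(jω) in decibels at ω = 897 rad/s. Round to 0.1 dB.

52.3 dB

At s = jω = j897:
zero (s+375): 375 + j897 → |·| = √(375²+897²) = √945234 ≈ 972.23, ∠ = arctan(897/375) ≈ 67.31°
quadratic: (j897)² + 230·j897 + 250000 = -554609 + j206310 → |·| ≈ 5.9174e+05, ∠ ≈ 159.60°
|T| = 250000 · 972.23 / 5.9174e+05 ≈ 410.75
Gain = 20 log₁₀(410.75) ≈ 52.27 dB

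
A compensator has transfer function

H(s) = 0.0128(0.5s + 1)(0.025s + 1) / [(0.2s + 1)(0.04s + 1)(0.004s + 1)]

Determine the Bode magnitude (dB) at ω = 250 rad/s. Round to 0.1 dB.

At ω = 250 rad/s:
zero (1 + j250·0.5) = 1 + j125 → |·| ≈ 125, ∠ ≈ 89.54°
zero (1 + j250·0.025) = 1 + j6.25 → |·| ≈ 6.3295, ∠ ≈ 80.91°
pole (1 + j250·0.2) = 1 + j50 → |·| ≈ 50.01, ∠ ≈ 88.85°
pole (1 + j250·0.04) = 1 + j10 → |·| ≈ 10.05, ∠ ≈ 84.29°
pole (1 + j250·0.004) = 1 + j1 → |·| ≈ 1.4142, ∠ ≈ 45.00°
|H| = 0.0128 · 125 · 6.3295 / (50.01 · 10.05 · 1.4142) ≈ 0.014248
Gain = 20 log₁₀(0.014248) ≈ -36.92 dB

-36.9 dB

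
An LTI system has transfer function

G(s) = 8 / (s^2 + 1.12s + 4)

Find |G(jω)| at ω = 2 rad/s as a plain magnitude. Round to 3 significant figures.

3.57

At s = jω = j2:
quadratic: (j2)² + 1.12·j2 + 4 = 0 + j2.24 → |·| ≈ 2.24, ∠ ≈ 90.00°
|G| = 8 / 2.24 ≈ 3.5714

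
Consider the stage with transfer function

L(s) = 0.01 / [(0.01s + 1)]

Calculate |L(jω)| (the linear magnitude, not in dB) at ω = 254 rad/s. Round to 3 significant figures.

At ω = 254 rad/s:
pole (1 + j254·0.01) = 1 + j2.54 → |·| ≈ 2.7298, ∠ ≈ 68.51°
|L| = 0.01 · 1 / (2.7298) ≈ 0.0036633

0.00366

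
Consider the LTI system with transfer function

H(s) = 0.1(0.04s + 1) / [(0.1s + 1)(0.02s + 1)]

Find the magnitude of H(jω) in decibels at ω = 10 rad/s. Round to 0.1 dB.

At ω = 10 rad/s:
zero (1 + j10·0.04) = 1 + j0.4 → |·| ≈ 1.077, ∠ ≈ 21.80°
pole (1 + j10·0.1) = 1 + j1 → |·| ≈ 1.4142, ∠ ≈ 45.00°
pole (1 + j10·0.02) = 1 + j0.2 → |·| ≈ 1.0198, ∠ ≈ 11.31°
|H| = 0.1 · 1.077 / (1.4142 · 1.0198) ≈ 0.074678
Gain = 20 log₁₀(0.074678) ≈ -22.54 dB

-22.5 dB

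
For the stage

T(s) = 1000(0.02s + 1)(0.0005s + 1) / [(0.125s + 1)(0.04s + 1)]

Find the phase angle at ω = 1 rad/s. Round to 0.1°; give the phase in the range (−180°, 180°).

At ω = 1 rad/s:
zero (1 + j1·0.02) = 1 + j0.02 → |·| ≈ 1.0002, ∠ ≈ 1.15°
zero (1 + j1·0.0005) = 1 + j0.0005 → |·| ≈ 1, ∠ ≈ 0.03°
pole (1 + j1·0.125) = 1 + j0.125 → |·| ≈ 1.0078, ∠ ≈ 7.13°
pole (1 + j1·0.04) = 1 + j0.04 → |·| ≈ 1.0008, ∠ ≈ 2.29°
∠T = (1.15° + 0.03°) − (7.13° + 2.29°) = -8.24°

-8.2°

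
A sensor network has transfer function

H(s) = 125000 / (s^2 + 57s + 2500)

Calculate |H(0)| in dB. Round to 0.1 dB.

H(0) = 125000 / 2500 = 50
20 log₁₀(50) ≈ 33.98 dB

34.0 dB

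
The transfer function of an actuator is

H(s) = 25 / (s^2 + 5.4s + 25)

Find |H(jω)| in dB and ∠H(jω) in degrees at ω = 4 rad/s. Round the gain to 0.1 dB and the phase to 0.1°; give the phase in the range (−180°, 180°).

0.6 dB, -67.4°

At s = jω = j4:
quadratic: (j4)² + 5.4·j4 + 25 = 9 + j21.6 → |·| ≈ 23.4, ∠ ≈ 67.38°
|H| = 25 / 23.4 ≈ 1.0684
Gain = 20 log₁₀(1.0684) ≈ 0.57 dB
∠H = 0.00° − 67.38° = -67.38°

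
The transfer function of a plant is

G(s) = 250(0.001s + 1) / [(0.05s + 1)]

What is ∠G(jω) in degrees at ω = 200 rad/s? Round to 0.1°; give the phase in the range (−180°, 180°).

-73.0°

At ω = 200 rad/s:
zero (1 + j200·0.001) = 1 + j0.2 → |·| ≈ 1.0198, ∠ ≈ 11.31°
pole (1 + j200·0.05) = 1 + j10 → |·| ≈ 10.05, ∠ ≈ 84.29°
∠G = (11.31°) − (84.29°) = -72.98°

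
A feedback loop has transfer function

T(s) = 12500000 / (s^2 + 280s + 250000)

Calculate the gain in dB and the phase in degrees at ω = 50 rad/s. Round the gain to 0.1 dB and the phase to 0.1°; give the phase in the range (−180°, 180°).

At s = jω = j50:
quadratic: (j50)² + 280·j50 + 250000 = 247500 + j14000 → |·| ≈ 2.479e+05, ∠ ≈ 3.24°
|T| = 12500000 / 2.479e+05 ≈ 50.424
Gain = 20 log₁₀(50.424) ≈ 34.05 dB
∠T = 0.00° − 3.24° = -3.24°

34.1 dB, -3.2°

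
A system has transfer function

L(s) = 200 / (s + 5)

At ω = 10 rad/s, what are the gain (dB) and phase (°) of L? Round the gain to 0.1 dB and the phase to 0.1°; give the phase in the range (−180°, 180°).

Substitute s = j10:
Numerator: 200 = 200 + j0
Denominator: (j10) + 5 = 5 + j10
|N| = √(200² + 0²) ≈ 200, ∠N ≈ 0.00°
|D| = √(5² + 10²) ≈ 11.18, ∠D ≈ 63.43°
|L| = 200 / 11.18 ≈ 17.889
Gain = 20 log₁₀(17.889) ≈ 25.05 dB
∠L = 0.00° − 63.43° = -63.43°

25.1 dB, -63.4°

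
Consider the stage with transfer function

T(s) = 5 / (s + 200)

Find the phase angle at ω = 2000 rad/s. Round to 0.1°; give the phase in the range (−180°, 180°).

-84.3°

At s = jω = j2000:
pole (s+200): 200 + j2000 → |·| = √(200²+2000²) = √4040000 ≈ 2010, ∠ = arctan(2000/200) ≈ 84.29°
∠T = 0.00° − 84.29° = -84.29°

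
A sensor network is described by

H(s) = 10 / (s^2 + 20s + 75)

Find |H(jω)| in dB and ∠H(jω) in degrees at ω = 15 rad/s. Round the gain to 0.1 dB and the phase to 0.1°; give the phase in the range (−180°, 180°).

-30.5 dB, -116.6°

Substitute s = j15:
Numerator: 10 = 10 + j0
Denominator: (j15)^2 + 20(j15) + 75 = -150 + j300
|N| = √(10² + 0²) ≈ 10, ∠N ≈ 0.00°
|D| = √(150² + 300²) ≈ 335.41, ∠D ≈ 116.57°
|H| = 10 / 335.41 ≈ 0.029814
Gain = 20 log₁₀(0.029814) ≈ -30.51 dB
∠H = 0.00° − 116.57° = -116.57°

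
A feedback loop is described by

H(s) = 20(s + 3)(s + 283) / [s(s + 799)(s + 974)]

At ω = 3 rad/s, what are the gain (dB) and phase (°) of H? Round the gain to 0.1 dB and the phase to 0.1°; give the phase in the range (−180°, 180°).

At s = jω = j3:
zero (s+3): 3 + j3 → |·| = √(3²+3²) = √18 ≈ 4.2426, ∠ = arctan(3/3) ≈ 45.00°
zero (s+283): 283 + j3 → |·| = √(283²+3²) = √80098 ≈ 283.02, ∠ = arctan(3/283) ≈ 0.61°
pole (s+799): 799 + j3 → |·| = √(799²+3²) = √638410 ≈ 799.01, ∠ = arctan(3/799) ≈ 0.22°
pole (s+974): 974 + j3 → |·| = √(974²+3²) = √948685 ≈ 974, ∠ = arctan(3/974) ≈ 0.18°
pole at origin: |s| = 3, ∠ = 90.00° (in denominator)
|H| = 20 · 1200.7 / 2.3347e+06 ≈ 0.010286
Gain = 20 log₁₀(0.010286) ≈ -39.76 dB
∠H = 45.61° − 90.40° = -44.79°

-39.8 dB, -44.8°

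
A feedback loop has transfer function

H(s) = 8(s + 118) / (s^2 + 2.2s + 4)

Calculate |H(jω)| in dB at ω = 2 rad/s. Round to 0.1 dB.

46.6 dB

At s = jω = j2:
zero (s+118): 118 + j2 → |·| = √(118²+2²) = √13928 ≈ 118.02, ∠ = arctan(2/118) ≈ 0.97°
quadratic: (j2)² + 2.2·j2 + 4 = 0 + j4.4 → |·| ≈ 4.4, ∠ ≈ 90.00°
|H| = 8 · 118.02 / 4.4 ≈ 214.58
Gain = 20 log₁₀(214.58) ≈ 46.63 dB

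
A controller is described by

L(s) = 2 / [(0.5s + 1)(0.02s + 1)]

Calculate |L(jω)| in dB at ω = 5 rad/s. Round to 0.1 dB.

-2.6 dB

At ω = 5 rad/s:
pole (1 + j5·0.5) = 1 + j2.5 → |·| ≈ 2.6926, ∠ ≈ 68.20°
pole (1 + j5·0.02) = 1 + j0.1 → |·| ≈ 1.005, ∠ ≈ 5.71°
|L| = 2 · 1 / (2.6926 · 1.005) ≈ 0.73908
Gain = 20 log₁₀(0.73908) ≈ -2.63 dB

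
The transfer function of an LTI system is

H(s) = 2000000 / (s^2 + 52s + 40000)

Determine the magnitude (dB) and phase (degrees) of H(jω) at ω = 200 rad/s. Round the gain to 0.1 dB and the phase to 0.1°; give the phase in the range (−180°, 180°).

At s = jω = j200:
quadratic: (j200)² + 52·j200 + 40000 = 0 + j10400 → |·| ≈ 10400, ∠ ≈ 90.00°
|H| = 2000000 / 10400 ≈ 192.31
Gain = 20 log₁₀(192.31) ≈ 45.68 dB
∠H = 0.00° − 90.00° = -90.00°

45.7 dB, -90.0°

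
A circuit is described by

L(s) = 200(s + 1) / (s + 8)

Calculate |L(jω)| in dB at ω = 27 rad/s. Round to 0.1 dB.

At s = jω = j27:
zero (s+1): 1 + j27 → |·| = √(1²+27²) = √730 ≈ 27.019, ∠ = arctan(27/1) ≈ 87.88°
pole (s+8): 8 + j27 → |·| = √(8²+27²) = √793 ≈ 28.16, ∠ = arctan(27/8) ≈ 73.50°
|L| = 200 · 27.019 / 28.16 ≈ 191.9
Gain = 20 log₁₀(191.9) ≈ 45.66 dB

45.7 dB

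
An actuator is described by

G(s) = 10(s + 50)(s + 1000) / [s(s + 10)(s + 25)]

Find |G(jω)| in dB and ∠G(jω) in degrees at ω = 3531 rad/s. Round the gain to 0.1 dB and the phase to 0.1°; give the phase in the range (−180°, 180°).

At s = jω = j3531:
zero (s+50): 50 + j3531 → |·| = √(50²+3531²) = √12470461 ≈ 3531.4, ∠ = arctan(3531/50) ≈ 89.19°
zero (s+1000): 1000 + j3531 → |·| = √(1000²+3531²) = √13467961 ≈ 3669.9, ∠ = arctan(3531/1000) ≈ 74.19°
pole (s+10): 10 + j3531 → |·| = √(10²+3531²) = √12468061 ≈ 3531, ∠ = arctan(3531/10) ≈ 89.84°
pole (s+25): 25 + j3531 → |·| = √(25²+3531²) = √12468586 ≈ 3531.1, ∠ = arctan(3531/25) ≈ 89.59°
pole at origin: |s| = 3531, ∠ = 90.00° (in denominator)
|G| = 10 · 1.296e+07 / 4.4026e+10 ≈ 0.0029437
Gain = 20 log₁₀(0.0029437) ≈ -50.62 dB
∠G = 163.38° − 269.43° = -106.05°

-50.6 dB, -106.1°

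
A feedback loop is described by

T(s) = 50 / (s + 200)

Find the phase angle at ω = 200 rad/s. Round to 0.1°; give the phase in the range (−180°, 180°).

-45.0°

Substitute s = j200:
Numerator: 50 = 50 + j0
Denominator: (j200) + 200 = 200 + j200
|N| = √(50² + 0²) ≈ 50, ∠N ≈ 0.00°
|D| = √(200² + 200²) ≈ 282.84, ∠D ≈ 45.00°
∠T = 0.00° − 45.00° = -45.00°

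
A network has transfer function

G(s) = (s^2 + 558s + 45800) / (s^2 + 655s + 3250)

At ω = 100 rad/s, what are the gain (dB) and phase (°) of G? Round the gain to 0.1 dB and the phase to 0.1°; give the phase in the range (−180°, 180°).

0.1 dB, -38.6°

Substitute s = j100:
Numerator: (j100)^2 + 558(j100) + 45800 = 35800 + j55800
Denominator: (j100)^2 + 655(j100) + 3250 = -6750 + j65500
|N| = √(35800² + 55800²) ≈ 66297, ∠N ≈ 57.32°
|D| = √(6750² + 65500²) ≈ 65847, ∠D ≈ 95.88°
|G| = 66297 / 65847 ≈ 1.0068
Gain = 20 log₁₀(1.0068) ≈ 0.06 dB
∠G = 57.32° − 95.88° = -38.56°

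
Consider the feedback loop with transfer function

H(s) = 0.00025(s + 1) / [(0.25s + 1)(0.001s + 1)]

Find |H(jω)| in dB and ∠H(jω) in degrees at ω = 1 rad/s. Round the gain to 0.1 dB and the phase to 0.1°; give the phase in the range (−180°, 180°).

-69.3 dB, 30.9°

At ω = 1 rad/s:
zero (1 + j1·1) = 1 + j1 → |·| ≈ 1.4142, ∠ ≈ 45.00°
pole (1 + j1·0.25) = 1 + j0.25 → |·| ≈ 1.0308, ∠ ≈ 14.04°
pole (1 + j1·0.001) = 1 + j0.001 → |·| ≈ 1, ∠ ≈ 0.06°
|H| = 0.00025 · 1.4142 / (1.0308 · 1) ≈ 0.00034299
Gain = 20 log₁₀(0.00034299) ≈ -69.29 dB
∠H = (45.00°) − (14.04° + 0.06°) = 30.90°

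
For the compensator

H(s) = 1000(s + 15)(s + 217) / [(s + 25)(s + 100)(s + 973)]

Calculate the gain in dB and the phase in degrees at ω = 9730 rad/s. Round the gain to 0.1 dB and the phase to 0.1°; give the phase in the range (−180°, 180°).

At s = jω = j9730:
zero (s+15): 15 + j9730 → |·| = √(15²+9730²) = √94673125 ≈ 9730, ∠ = arctan(9730/15) ≈ 89.91°
zero (s+217): 217 + j9730 → |·| = √(217²+9730²) = √94719989 ≈ 9732.4, ∠ = arctan(9730/217) ≈ 88.72°
pole (s+25): 25 + j9730 → |·| = √(25²+9730²) = √94673525 ≈ 9730, ∠ = arctan(9730/25) ≈ 89.85°
pole (s+100): 100 + j9730 → |·| = √(100²+9730²) = √94682900 ≈ 9730.5, ∠ = arctan(9730/100) ≈ 89.41°
pole (s+973): 973 + j9730 → |·| = √(973²+9730²) = √95619629 ≈ 9778.5, ∠ = arctan(9730/973) ≈ 84.29°
|H| = 1000 · 9.4696e+07 / 9.2581e+11 ≈ 0.10228
Gain = 20 log₁₀(0.10228) ≈ -19.80 dB
∠H = 178.63° − 263.55° = -84.92°

-19.8 dB, -84.9°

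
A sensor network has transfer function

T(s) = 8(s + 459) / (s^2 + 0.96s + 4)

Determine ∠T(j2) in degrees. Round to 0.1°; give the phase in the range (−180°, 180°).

-89.8°

At s = jω = j2:
zero (s+459): 459 + j2 → |·| = √(459²+2²) = √210685 ≈ 459, ∠ = arctan(2/459) ≈ 0.25°
quadratic: (j2)² + 0.96·j2 + 4 = 0 + j1.92 → |·| ≈ 1.92, ∠ ≈ 90.00°
∠T = 0.25° − 90.00° = -89.75°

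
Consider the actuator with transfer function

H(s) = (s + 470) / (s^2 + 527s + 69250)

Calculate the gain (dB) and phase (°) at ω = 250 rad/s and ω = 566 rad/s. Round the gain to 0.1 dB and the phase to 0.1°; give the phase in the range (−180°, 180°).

ω = 250: -47.9 dB, -59.1°; ω = 566: -54.5 dB, -79.8°

Substitute s = j250:
Numerator: (j250) + 470 = 470 + j250
Denominator: (j250)^2 + 527(j250) + 69250 = 6750 + j131750
|N| = √(470² + 250²) ≈ 532.35, ∠N ≈ 28.01°
|D| = √(6750² + 131750²) ≈ 1.3192e+05, ∠D ≈ 87.07°
|H| = 532.35 / 1.3192e+05 ≈ 0.0040354
Gain = 20 log₁₀(0.0040354) ≈ -47.88 dB
∠H = 28.01° − 87.07° = -59.06°

Substitute s = j566:
Numerator: (j566) + 470 = 470 + j566
Denominator: (j566)^2 + 527(j566) + 69250 = -251106 + j298282
|N| = √(470² + 566²) ≈ 735.7, ∠N ≈ 50.29°
|D| = √(251106² + 298282²) ≈ 3.8991e+05, ∠D ≈ 130.09°
|H| = 735.7 / 3.8991e+05 ≈ 0.0018868
Gain = 20 log₁₀(0.0018868) ≈ -54.49 dB
∠H = 50.29° − 130.09° = -79.80°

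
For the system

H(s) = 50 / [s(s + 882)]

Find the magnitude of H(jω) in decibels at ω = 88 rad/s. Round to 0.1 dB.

-63.9 dB

At s = jω = j88:
pole (s+882): 882 + j88 → |·| = √(882²+88²) = √785668 ≈ 886.38, ∠ = arctan(88/882) ≈ 5.70°
pole at origin: |s| = 88, ∠ = 90.00° (in denominator)
|H| = 50 / 78001 ≈ 0.00064102
Gain = 20 log₁₀(0.00064102) ≈ -63.86 dB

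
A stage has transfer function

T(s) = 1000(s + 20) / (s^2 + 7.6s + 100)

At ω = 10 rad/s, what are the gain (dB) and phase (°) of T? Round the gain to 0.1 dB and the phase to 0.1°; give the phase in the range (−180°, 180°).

49.4 dB, -63.4°

At s = jω = j10:
zero (s+20): 20 + j10 → |·| = √(20²+10²) = √500 ≈ 22.361, ∠ = arctan(10/20) ≈ 26.57°
quadratic: (j10)² + 7.6·j10 + 100 = 0 + j76 → |·| ≈ 76, ∠ ≈ 90.00°
|T| = 1000 · 22.361 / 76 ≈ 294.22
Gain = 20 log₁₀(294.22) ≈ 49.37 dB
∠T = 26.57° − 90.00° = -63.43°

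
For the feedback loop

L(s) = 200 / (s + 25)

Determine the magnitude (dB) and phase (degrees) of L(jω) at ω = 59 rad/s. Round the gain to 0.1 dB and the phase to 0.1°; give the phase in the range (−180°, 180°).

9.9 dB, -67.0°

Substitute s = j59:
Numerator: 200 = 200 + j0
Denominator: (j59) + 25 = 25 + j59
|N| = √(200² + 0²) ≈ 200, ∠N ≈ 0.00°
|D| = √(25² + 59²) ≈ 64.078, ∠D ≈ 67.04°
|L| = 200 / 64.078 ≈ 3.1212
Gain = 20 log₁₀(3.1212) ≈ 9.89 dB
∠L = 0.00° − 67.04° = -67.04°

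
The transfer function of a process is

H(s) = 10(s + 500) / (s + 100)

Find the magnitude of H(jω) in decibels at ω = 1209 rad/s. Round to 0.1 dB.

20.7 dB

At s = jω = j1209:
zero (s+500): 500 + j1209 → |·| = √(500²+1209²) = √1711681 ≈ 1308.3, ∠ = arctan(1209/500) ≈ 67.53°
pole (s+100): 100 + j1209 → |·| = √(100²+1209²) = √1471681 ≈ 1213.1, ∠ = arctan(1209/100) ≈ 85.27°
|H| = 10 · 1308.3 / 1213.1 ≈ 10.785
Gain = 20 log₁₀(10.785) ≈ 20.66 dB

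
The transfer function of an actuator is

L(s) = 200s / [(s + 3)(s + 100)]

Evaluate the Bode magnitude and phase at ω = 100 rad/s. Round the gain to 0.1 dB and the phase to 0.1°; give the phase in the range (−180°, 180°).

3.0 dB, -43.3°

At s = jω = j100:
zero at origin: s = j100 → |·| = 100, ∠ = 90.00°
pole (s+3): 3 + j100 → |·| = √(3²+100²) = √10009 ≈ 100.04, ∠ = arctan(100/3) ≈ 88.28°
pole (s+100): 100 + j100 → |·| = √(100²+100²) = √20000 ≈ 141.42, ∠ = arctan(100/100) ≈ 45.00°
|L| = 200 · 100 / 14148 ≈ 1.4136
Gain = 20 log₁₀(1.4136) ≈ 3.01 dB
∠L = 90.00° − 133.28° = -43.28°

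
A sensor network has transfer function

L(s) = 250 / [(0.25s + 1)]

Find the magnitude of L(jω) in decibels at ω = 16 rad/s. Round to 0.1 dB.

35.7 dB

At ω = 16 rad/s:
pole (1 + j16·0.25) = 1 + j4 → |·| ≈ 4.1231, ∠ ≈ 75.96°
|L| = 250 · 1 / (4.1231) ≈ 60.634
Gain = 20 log₁₀(60.634) ≈ 35.65 dB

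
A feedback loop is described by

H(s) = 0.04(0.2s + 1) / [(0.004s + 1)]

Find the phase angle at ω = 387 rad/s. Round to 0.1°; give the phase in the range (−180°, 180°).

32.1°

At ω = 387 rad/s:
zero (1 + j387·0.2) = 1 + j77.4 → |·| ≈ 77.406, ∠ ≈ 89.26°
pole (1 + j387·0.004) = 1 + j1.548 → |·| ≈ 1.8429, ∠ ≈ 57.14°
∠H = (89.26°) − (57.14°) = 32.12°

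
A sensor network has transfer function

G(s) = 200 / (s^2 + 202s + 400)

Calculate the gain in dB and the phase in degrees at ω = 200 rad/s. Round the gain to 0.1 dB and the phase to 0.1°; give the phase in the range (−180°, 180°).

-49.0 dB, -134.4°

Substitute s = j200:
Numerator: 200 = 200 + j0
Denominator: (j200)^2 + 202(j200) + 400 = -39600 + j40400
|N| = √(200² + 0²) ≈ 200, ∠N ≈ 0.00°
|D| = √(39600² + 40400²) ≈ 56571, ∠D ≈ 134.43°
|G| = 200 / 56571 ≈ 0.0035354
Gain = 20 log₁₀(0.0035354) ≈ -49.03 dB
∠G = 0.00° − 134.43° = -134.43°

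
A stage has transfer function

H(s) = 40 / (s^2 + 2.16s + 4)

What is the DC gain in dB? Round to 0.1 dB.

H(0) = 40 / 4 = 10
20 log₁₀(10) ≈ 20.00 dB

20.0 dB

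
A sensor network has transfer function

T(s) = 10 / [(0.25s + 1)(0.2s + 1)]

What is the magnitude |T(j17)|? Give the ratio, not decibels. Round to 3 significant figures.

At ω = 17 rad/s:
pole (1 + j17·0.25) = 1 + j4.25 → |·| ≈ 4.3661, ∠ ≈ 76.76°
pole (1 + j17·0.2) = 1 + j3.4 → |·| ≈ 3.544, ∠ ≈ 73.61°
|T| = 10 · 1 / (4.3661 · 3.544) ≈ 0.64627

0.646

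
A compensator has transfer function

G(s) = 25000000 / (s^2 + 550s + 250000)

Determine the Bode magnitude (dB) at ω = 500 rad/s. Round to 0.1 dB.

At s = jω = j500:
quadratic: (j500)² + 550·j500 + 250000 = 0 + j275000 → |·| ≈ 2.75e+05, ∠ ≈ 90.00°
|G| = 25000000 / 2.75e+05 ≈ 90.909
Gain = 20 log₁₀(90.909) ≈ 39.17 dB

39.2 dB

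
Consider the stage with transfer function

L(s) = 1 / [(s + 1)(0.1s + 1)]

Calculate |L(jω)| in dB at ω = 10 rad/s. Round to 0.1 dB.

-23.1 dB

At ω = 10 rad/s:
pole (1 + j10·1) = 1 + j10 → |·| ≈ 10.05, ∠ ≈ 84.29°
pole (1 + j10·0.1) = 1 + j1 → |·| ≈ 1.4142, ∠ ≈ 45.00°
|L| = 1 · 1 / (10.05 · 1.4142) ≈ 0.07036
Gain = 20 log₁₀(0.07036) ≈ -23.05 dB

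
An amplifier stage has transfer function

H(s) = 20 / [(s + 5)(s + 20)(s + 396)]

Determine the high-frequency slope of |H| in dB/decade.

Each pole contributes −20 dB/decade at high frequency; each zero contributes +20 dB/decade.
Net: 0 zero(s) − 3 pole(s) → -60 dB/decade.

-60 dB/decade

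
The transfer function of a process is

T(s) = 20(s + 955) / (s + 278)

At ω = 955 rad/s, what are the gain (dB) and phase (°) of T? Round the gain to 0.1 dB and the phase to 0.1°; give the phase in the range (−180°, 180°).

At s = jω = j955:
zero (s+955): 955 + j955 → |·| = √(955²+955²) = √1824050 ≈ 1350.6, ∠ = arctan(955/955) ≈ 45.00°
pole (s+278): 278 + j955 → |·| = √(278²+955²) = √989309 ≈ 994.64, ∠ = arctan(955/278) ≈ 73.77°
|T| = 20 · 1350.6 / 994.64 ≈ 27.158
Gain = 20 log₁₀(27.158) ≈ 28.68 dB
∠T = 45.00° − 73.77° = -28.77°

28.7 dB, -28.8°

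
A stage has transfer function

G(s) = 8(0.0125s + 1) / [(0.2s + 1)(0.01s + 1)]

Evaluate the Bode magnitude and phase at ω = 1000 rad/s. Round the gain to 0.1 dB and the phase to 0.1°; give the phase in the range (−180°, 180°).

At ω = 1000 rad/s:
zero (1 + j1000·0.0125) = 1 + j12.5 → |·| ≈ 12.54, ∠ ≈ 85.43°
pole (1 + j1000·0.2) = 1 + j200 → |·| ≈ 200, ∠ ≈ 89.71°
pole (1 + j1000·0.01) = 1 + j10 → |·| ≈ 10.05, ∠ ≈ 84.29°
|G| = 8 · 12.54 / (200 · 10.05) ≈ 0.04991
Gain = 20 log₁₀(0.04991) ≈ -26.04 dB
∠G = (85.43°) − (89.71° + 84.29°) = -88.57°

-26.0 dB, -88.6°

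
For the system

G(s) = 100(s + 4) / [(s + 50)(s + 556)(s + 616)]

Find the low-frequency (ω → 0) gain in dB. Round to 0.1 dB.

G(0) = 100·4 / (50·556·616) ≈ 2.3358e-05
20 log₁₀(2.3358e-05) ≈ -92.63 dB

-92.6 dB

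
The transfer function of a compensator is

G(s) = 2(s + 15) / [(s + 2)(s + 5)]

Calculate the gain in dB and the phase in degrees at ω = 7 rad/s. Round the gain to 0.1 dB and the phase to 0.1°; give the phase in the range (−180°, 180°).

-5.5 dB, -103.5°

At s = jω = j7:
zero (s+15): 15 + j7 → |·| = √(15²+7²) = √274 ≈ 16.553, ∠ = arctan(7/15) ≈ 25.02°
pole (s+2): 2 + j7 → |·| = √(2²+7²) = √53 ≈ 7.2801, ∠ = arctan(7/2) ≈ 74.05°
pole (s+5): 5 + j7 → |·| = √(5²+7²) = √74 ≈ 8.6023, ∠ = arctan(7/5) ≈ 54.46°
|G| = 2 · 16.553 / 62.626 ≈ 0.52863
Gain = 20 log₁₀(0.52863) ≈ -5.54 dB
∠G = 25.02° − 128.51° = -103.49°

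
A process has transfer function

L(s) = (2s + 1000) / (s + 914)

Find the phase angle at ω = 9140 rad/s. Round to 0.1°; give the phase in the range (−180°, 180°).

2.6°

Substitute s = j9140:
Numerator: 2(j9140) + 1000 = 1000 + j18280
Denominator: (j9140) + 914 = 914 + j9140
|N| = √(1000² + 18280²) ≈ 18307, ∠N ≈ 86.87°
|D| = √(914² + 9140²) ≈ 9185.6, ∠D ≈ 84.29°
∠L = 86.87° − 84.29° = 2.58°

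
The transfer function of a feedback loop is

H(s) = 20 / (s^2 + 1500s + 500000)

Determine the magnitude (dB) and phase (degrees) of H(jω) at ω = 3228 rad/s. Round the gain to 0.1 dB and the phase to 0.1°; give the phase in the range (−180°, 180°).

Substitute s = j3228:
Numerator: 20 = 20 + j0
Denominator: (j3228)^2 + 1500(j3228) + 500000 = -9919984 + j4842000
|N| = √(20² + 0²) ≈ 20, ∠N ≈ 0.00°
|D| = √(9919984² + 4842000²) ≈ 1.1039e+07, ∠D ≈ 153.98°
|H| = 20 / 1.1039e+07 ≈ 1.8118e-06
Gain = 20 log₁₀(1.8118e-06) ≈ -114.84 dB
∠H = 0.00° − 153.98° = -153.98°

-114.8 dB, -154.0°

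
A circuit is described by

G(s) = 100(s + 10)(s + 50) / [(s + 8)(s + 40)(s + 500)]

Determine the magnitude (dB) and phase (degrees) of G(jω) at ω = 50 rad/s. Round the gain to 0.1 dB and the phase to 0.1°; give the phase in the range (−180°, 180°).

At s = jω = j50:
zero (s+10): 10 + j50 → |·| = √(10²+50²) = √2600 ≈ 50.99, ∠ = arctan(50/10) ≈ 78.69°
zero (s+50): 50 + j50 → |·| = √(50²+50²) = √5000 ≈ 70.711, ∠ = arctan(50/50) ≈ 45.00°
pole (s+8): 8 + j50 → |·| = √(8²+50²) = √2564 ≈ 50.636, ∠ = arctan(50/8) ≈ 80.91°
pole (s+40): 40 + j50 → |·| = √(40²+50²) = √4100 ≈ 64.031, ∠ = arctan(50/40) ≈ 51.34°
pole (s+500): 500 + j50 → |·| = √(500²+50²) = √252500 ≈ 502.49, ∠ = arctan(50/500) ≈ 5.71°
|G| = 100 · 3605.6 / 1.6292e+06 ≈ 0.22131
Gain = 20 log₁₀(0.22131) ≈ -13.10 dB
∠G = 123.69° − 137.96° = -14.27°

-13.1 dB, -14.3°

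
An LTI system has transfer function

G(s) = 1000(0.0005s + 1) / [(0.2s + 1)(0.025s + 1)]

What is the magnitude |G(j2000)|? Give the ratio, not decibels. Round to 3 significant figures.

At ω = 2000 rad/s:
zero (1 + j2000·0.0005) = 1 + j1 → |·| ≈ 1.4142, ∠ ≈ 45.00°
pole (1 + j2000·0.2) = 1 + j400 → |·| ≈ 400, ∠ ≈ 89.86°
pole (1 + j2000·0.025) = 1 + j50 → |·| ≈ 50.01, ∠ ≈ 88.85°
|G| = 1000 · 1.4142 / (400 · 50.01) ≈ 0.070696

0.0707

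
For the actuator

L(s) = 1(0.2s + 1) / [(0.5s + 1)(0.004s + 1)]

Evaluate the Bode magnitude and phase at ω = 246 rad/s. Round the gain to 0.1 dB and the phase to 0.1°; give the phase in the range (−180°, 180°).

-10.9 dB, -45.2°

At ω = 246 rad/s:
zero (1 + j246·0.2) = 1 + j49.2 → |·| ≈ 49.21, ∠ ≈ 88.84°
pole (1 + j246·0.5) = 1 + j123 → |·| ≈ 123, ∠ ≈ 89.53°
pole (1 + j246·0.004) = 1 + j0.984 → |·| ≈ 1.4029, ∠ ≈ 44.54°
|L| = 1 · 49.21 / (123 · 1.4029) ≈ 0.28518
Gain = 20 log₁₀(0.28518) ≈ -10.90 dB
∠L = (88.84°) − (89.53° + 44.54°) = -45.23°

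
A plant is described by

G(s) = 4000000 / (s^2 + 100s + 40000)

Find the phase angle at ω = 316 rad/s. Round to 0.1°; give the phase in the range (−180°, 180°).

At s = jω = j316:
quadratic: (j316)² + 100·j316 + 40000 = -59856 + j31600 → |·| ≈ 67685, ∠ ≈ 152.17°
∠G = 0.00° − 152.17° = -152.17°

-152.2°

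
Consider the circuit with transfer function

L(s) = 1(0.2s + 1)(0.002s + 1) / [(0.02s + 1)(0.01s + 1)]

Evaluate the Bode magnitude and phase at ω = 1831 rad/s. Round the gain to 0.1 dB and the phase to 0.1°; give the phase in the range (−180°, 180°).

At ω = 1831 rad/s:
zero (1 + j1831·0.2) = 1 + j366.2 → |·| ≈ 366.2, ∠ ≈ 89.84°
zero (1 + j1831·0.002) = 1 + j3.662 → |·| ≈ 3.7961, ∠ ≈ 74.73°
pole (1 + j1831·0.02) = 1 + j36.62 → |·| ≈ 36.634, ∠ ≈ 88.44°
pole (1 + j1831·0.01) = 1 + j18.31 → |·| ≈ 18.337, ∠ ≈ 86.87°
|L| = 1 · 366.2 · 3.7961 / (36.634 · 18.337) ≈ 2.0694
Gain = 20 log₁₀(2.0694) ≈ 6.32 dB
∠L = (89.84° + 74.73°) − (88.44° + 86.87°) = -10.74°

6.3 dB, -10.7°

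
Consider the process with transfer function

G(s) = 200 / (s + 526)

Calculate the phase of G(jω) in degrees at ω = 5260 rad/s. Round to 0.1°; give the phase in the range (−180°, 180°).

-84.3°

At s = jω = j5260:
pole (s+526): 526 + j5260 → |·| = √(526²+5260²) = √27944276 ≈ 5286.2, ∠ = arctan(5260/526) ≈ 84.29°
∠G = 0.00° − 84.29° = -84.29°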